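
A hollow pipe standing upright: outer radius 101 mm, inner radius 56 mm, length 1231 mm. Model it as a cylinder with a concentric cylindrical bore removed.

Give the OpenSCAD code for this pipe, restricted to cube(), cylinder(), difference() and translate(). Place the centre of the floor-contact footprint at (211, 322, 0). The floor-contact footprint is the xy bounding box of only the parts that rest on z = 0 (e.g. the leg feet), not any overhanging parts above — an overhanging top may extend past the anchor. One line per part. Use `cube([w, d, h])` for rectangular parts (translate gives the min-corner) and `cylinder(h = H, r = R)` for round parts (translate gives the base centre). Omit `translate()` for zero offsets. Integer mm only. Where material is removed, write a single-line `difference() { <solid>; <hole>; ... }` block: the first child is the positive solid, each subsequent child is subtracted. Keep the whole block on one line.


difference() { translate([211, 322, 0]) cylinder(h = 1231, r = 101); translate([211, 322, 0]) cylinder(h = 1231, r = 56); }


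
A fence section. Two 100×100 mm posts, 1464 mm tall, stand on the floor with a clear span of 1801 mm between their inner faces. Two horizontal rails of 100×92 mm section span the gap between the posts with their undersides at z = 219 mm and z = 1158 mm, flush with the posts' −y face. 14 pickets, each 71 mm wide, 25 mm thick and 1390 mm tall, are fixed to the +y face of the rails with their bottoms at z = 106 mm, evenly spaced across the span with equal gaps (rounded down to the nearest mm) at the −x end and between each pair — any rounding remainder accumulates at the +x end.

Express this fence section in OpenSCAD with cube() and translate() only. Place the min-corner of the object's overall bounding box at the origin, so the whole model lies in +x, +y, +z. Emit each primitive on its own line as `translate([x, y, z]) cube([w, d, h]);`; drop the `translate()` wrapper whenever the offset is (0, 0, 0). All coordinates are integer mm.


cube([100, 100, 1464]);
translate([1901, 0, 0]) cube([100, 100, 1464]);
translate([100, 0, 219]) cube([1801, 100, 92]);
translate([100, 0, 1158]) cube([1801, 100, 92]);
translate([153, 100, 106]) cube([71, 25, 1390]);
translate([277, 100, 106]) cube([71, 25, 1390]);
translate([401, 100, 106]) cube([71, 25, 1390]);
translate([525, 100, 106]) cube([71, 25, 1390]);
translate([649, 100, 106]) cube([71, 25, 1390]);
translate([773, 100, 106]) cube([71, 25, 1390]);
translate([897, 100, 106]) cube([71, 25, 1390]);
translate([1021, 100, 106]) cube([71, 25, 1390]);
translate([1145, 100, 106]) cube([71, 25, 1390]);
translate([1269, 100, 106]) cube([71, 25, 1390]);
translate([1393, 100, 106]) cube([71, 25, 1390]);
translate([1517, 100, 106]) cube([71, 25, 1390]);
translate([1641, 100, 106]) cube([71, 25, 1390]);
translate([1765, 100, 106]) cube([71, 25, 1390]);


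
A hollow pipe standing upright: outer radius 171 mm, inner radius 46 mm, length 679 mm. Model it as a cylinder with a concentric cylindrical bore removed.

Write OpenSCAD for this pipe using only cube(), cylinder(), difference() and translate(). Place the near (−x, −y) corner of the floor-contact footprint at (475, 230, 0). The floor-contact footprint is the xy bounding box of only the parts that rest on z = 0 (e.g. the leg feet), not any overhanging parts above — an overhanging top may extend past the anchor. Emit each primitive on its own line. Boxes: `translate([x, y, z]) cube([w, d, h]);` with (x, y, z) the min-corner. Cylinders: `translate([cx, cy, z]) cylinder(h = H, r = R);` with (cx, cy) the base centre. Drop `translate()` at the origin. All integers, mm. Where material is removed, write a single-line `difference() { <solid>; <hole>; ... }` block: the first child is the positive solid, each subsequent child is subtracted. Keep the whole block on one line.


difference() { translate([646, 401, 0]) cylinder(h = 679, r = 171); translate([646, 401, 0]) cylinder(h = 679, r = 46); }


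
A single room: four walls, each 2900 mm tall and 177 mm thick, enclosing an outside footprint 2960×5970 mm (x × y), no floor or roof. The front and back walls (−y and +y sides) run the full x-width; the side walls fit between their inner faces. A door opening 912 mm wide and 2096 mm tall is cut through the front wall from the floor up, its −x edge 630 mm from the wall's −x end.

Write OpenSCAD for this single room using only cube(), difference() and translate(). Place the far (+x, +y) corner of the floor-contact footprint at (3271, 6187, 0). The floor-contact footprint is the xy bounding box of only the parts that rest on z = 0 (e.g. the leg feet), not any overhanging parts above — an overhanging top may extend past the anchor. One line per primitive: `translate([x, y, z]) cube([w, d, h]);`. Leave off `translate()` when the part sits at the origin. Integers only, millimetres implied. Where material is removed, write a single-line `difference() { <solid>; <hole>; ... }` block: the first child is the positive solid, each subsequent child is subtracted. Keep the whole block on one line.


difference() { translate([311, 217, 0]) cube([2960, 177, 2900]); translate([941, 217, 0]) cube([912, 177, 2096]); }
translate([311, 6010, 0]) cube([2960, 177, 2900]);
translate([311, 394, 0]) cube([177, 5616, 2900]);
translate([3094, 394, 0]) cube([177, 5616, 2900]);


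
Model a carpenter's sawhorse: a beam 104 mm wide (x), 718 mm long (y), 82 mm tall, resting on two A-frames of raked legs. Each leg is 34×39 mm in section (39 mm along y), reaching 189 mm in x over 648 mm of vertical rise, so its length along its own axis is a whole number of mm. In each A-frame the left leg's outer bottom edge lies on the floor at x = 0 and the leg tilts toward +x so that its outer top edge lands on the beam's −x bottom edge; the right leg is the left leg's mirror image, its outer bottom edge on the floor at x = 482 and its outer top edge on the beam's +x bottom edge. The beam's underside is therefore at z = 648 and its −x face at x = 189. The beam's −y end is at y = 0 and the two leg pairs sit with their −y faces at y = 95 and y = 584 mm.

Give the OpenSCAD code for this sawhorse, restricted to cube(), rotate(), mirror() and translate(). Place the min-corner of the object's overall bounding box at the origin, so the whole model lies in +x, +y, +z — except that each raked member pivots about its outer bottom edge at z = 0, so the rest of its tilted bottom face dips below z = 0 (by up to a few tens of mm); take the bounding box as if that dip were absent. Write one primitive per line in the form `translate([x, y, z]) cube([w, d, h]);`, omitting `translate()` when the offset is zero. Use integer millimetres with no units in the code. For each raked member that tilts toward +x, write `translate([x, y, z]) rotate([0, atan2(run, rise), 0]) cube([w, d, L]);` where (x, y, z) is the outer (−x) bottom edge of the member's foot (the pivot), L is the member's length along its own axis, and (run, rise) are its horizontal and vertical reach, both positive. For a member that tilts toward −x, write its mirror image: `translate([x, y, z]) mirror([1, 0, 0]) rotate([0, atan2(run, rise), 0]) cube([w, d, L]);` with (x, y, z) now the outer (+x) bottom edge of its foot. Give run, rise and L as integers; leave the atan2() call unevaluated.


translate([189, 0, 648]) cube([104, 718, 82]);
translate([0, 95, 0]) rotate([0, atan2(189, 648), 0]) cube([34, 39, 675]);
translate([482, 95, 0]) mirror([1, 0, 0]) rotate([0, atan2(189, 648), 0]) cube([34, 39, 675]);
translate([0, 584, 0]) rotate([0, atan2(189, 648), 0]) cube([34, 39, 675]);
translate([482, 584, 0]) mirror([1, 0, 0]) rotate([0, atan2(189, 648), 0]) cube([34, 39, 675]);


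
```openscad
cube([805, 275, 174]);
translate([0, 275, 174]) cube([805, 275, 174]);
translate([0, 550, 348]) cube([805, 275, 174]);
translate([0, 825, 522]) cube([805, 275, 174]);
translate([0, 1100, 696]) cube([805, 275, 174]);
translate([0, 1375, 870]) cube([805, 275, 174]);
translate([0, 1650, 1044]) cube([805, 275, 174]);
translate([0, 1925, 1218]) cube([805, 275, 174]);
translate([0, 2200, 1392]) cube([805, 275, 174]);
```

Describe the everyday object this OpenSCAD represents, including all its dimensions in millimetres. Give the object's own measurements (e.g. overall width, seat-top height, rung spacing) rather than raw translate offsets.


A straight staircase of 9 solid steps. Each step is 805 mm wide (x), 275 mm deep (y, the going) and 174 mm tall (the rise). The first step rests on the floor; each subsequent step sits one going further in +y and one rise higher in +z, directly behind and above the previous step with no overlap.


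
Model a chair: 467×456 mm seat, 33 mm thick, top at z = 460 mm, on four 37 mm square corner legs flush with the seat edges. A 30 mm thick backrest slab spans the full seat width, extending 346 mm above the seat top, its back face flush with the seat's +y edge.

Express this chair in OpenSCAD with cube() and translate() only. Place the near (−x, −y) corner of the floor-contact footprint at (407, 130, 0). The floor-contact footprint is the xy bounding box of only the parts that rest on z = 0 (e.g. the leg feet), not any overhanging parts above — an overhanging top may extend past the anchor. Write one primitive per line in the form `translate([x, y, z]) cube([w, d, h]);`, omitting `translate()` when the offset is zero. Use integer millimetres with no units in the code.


translate([407, 130, 427]) cube([467, 456, 33]);
translate([407, 130, 0]) cube([37, 37, 427]);
translate([837, 130, 0]) cube([37, 37, 427]);
translate([407, 549, 0]) cube([37, 37, 427]);
translate([837, 549, 0]) cube([37, 37, 427]);
translate([407, 556, 460]) cube([467, 30, 346]);


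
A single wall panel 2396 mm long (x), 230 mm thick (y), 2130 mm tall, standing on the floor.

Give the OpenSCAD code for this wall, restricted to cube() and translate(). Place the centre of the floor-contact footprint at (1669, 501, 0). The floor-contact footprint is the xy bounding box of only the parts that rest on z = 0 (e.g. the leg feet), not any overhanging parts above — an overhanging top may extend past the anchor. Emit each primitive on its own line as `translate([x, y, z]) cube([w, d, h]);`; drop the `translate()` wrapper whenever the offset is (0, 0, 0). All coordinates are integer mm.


translate([471, 386, 0]) cube([2396, 230, 2130]);


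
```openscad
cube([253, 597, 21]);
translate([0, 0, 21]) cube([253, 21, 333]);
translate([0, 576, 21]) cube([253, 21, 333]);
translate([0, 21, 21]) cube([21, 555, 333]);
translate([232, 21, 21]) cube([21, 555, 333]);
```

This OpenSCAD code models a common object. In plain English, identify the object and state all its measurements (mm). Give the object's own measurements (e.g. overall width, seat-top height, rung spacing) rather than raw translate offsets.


An open-topped rectangular box: outside dimensions 253×597×354 mm, with a uniform wall and base thickness of 21 mm. The base is a full 253×597 slab on the floor; four walls sit on top of the base. The front and back walls (the −y and +y sides) span the full width; the two side walls fit between them.


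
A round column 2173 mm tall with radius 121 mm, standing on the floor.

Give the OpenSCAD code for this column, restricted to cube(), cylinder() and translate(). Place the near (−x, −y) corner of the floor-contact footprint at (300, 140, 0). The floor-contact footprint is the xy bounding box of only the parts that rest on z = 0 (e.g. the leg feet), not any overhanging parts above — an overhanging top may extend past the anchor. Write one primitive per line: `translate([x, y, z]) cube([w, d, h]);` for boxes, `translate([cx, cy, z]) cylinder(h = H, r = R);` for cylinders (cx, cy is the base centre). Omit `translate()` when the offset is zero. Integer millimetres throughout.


translate([421, 261, 0]) cylinder(h = 2173, r = 121);


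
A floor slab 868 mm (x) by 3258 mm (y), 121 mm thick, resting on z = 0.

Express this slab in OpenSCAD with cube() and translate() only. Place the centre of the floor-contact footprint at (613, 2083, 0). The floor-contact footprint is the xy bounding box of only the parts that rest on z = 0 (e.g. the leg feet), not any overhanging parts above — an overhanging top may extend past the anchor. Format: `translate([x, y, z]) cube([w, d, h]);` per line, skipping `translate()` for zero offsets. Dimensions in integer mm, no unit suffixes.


translate([179, 454, 0]) cube([868, 3258, 121]);


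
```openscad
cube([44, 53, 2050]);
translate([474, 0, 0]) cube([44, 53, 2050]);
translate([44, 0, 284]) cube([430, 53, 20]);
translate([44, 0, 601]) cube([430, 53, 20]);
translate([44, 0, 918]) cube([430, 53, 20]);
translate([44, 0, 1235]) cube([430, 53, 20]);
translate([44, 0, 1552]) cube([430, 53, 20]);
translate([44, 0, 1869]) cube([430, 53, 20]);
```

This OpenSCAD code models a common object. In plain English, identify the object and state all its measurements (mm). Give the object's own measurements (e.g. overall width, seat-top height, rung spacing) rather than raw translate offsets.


A straight ladder. Two 44×53 mm vertical rails, 2050 mm tall, stand 518 mm apart (outside-to-outside) with their front faces coplanar on the −y side. 6 rungs, each 53 mm deep and 20 mm tall, span between the inner faces of the rails, front faces flush with the rails. The lowest rung's underside is at z = 284 mm and rungs are spaced 317 mm apart (underside to underside).


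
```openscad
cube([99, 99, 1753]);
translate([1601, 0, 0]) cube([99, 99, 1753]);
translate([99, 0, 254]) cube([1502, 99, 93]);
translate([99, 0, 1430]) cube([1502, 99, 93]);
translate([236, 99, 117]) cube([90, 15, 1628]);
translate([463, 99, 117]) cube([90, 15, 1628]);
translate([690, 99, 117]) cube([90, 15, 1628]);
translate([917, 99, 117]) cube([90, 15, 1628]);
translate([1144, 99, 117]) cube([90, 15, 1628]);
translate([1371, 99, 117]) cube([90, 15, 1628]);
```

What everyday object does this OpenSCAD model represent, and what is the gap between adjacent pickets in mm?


A fence section. The picket gap is 137 mm.

Two posts, two rails, 6 pickets — a fence section. Span 1502 mm holds 6 pickets of 90 mm with 7 equal gaps: ⌊(1502 − 6·90) / 7⌋ = 137 mm.


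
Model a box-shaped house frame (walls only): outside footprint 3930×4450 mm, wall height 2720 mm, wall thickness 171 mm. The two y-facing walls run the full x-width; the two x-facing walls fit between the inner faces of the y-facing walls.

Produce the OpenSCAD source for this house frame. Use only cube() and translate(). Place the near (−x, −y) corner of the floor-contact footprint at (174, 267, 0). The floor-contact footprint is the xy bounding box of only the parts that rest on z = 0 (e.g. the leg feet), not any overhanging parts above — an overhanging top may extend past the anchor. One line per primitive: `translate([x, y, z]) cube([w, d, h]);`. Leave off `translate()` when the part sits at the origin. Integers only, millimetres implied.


translate([174, 267, 0]) cube([3930, 171, 2720]);
translate([174, 4546, 0]) cube([3930, 171, 2720]);
translate([174, 438, 0]) cube([171, 4108, 2720]);
translate([3933, 438, 0]) cube([171, 4108, 2720]);


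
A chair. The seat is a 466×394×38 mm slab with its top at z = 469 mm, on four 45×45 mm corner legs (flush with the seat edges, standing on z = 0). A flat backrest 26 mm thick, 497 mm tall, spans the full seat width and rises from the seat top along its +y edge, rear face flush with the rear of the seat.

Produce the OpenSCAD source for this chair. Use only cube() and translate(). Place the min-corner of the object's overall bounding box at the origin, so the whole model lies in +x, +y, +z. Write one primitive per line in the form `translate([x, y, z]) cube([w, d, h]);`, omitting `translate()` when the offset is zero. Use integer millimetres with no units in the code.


// leg_h = 469 - 38 = 431
translate([0, 0, 431]) cube([466, 394, 38]);
cube([45, 45, 431]);
translate([421, 0, 0]) cube([45, 45, 431]);
translate([0, 349, 0]) cube([45, 45, 431]);
translate([421, 349, 0]) cube([45, 45, 431]);
translate([0, 368, 469]) cube([466, 26, 497]);


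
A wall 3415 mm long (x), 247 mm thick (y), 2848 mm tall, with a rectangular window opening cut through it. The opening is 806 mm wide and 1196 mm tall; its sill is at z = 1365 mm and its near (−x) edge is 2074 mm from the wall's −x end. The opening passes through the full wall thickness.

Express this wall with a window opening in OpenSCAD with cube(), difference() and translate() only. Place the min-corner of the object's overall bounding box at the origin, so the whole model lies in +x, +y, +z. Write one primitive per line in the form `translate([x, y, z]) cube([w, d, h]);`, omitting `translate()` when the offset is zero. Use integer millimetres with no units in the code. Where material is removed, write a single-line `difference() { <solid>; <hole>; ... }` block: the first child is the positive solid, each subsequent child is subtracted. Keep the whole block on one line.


difference() { cube([3415, 247, 2848]); translate([2074, 0, 1365]) cube([806, 247, 1196]); }


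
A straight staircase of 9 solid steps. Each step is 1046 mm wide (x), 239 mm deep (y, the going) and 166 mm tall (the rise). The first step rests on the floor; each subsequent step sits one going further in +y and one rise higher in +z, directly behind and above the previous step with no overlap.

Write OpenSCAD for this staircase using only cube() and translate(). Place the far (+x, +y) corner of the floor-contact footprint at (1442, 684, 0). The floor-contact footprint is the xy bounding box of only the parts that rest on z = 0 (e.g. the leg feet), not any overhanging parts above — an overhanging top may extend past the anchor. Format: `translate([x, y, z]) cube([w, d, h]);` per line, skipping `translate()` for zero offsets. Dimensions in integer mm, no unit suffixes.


translate([396, 445, 0]) cube([1046, 239, 166]);
translate([396, 684, 166]) cube([1046, 239, 166]);
translate([396, 923, 332]) cube([1046, 239, 166]);
translate([396, 1162, 498]) cube([1046, 239, 166]);
translate([396, 1401, 664]) cube([1046, 239, 166]);
translate([396, 1640, 830]) cube([1046, 239, 166]);
translate([396, 1879, 996]) cube([1046, 239, 166]);
translate([396, 2118, 1162]) cube([1046, 239, 166]);
translate([396, 2357, 1328]) cube([1046, 239, 166]);


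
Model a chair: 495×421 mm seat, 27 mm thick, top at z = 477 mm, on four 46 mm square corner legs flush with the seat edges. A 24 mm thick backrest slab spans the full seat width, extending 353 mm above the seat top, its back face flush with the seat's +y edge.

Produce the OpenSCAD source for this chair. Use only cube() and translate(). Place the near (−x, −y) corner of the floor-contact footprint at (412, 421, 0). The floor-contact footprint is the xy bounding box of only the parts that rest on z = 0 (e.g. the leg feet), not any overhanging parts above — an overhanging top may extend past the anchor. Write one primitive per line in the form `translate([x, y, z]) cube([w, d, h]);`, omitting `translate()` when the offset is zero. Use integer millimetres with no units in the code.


// leg_h = 477 - 27 = 450
translate([412, 421, 450]) cube([495, 421, 27]);
translate([412, 421, 0]) cube([46, 46, 450]);
translate([861, 421, 0]) cube([46, 46, 450]);
translate([412, 796, 0]) cube([46, 46, 450]);
translate([861, 796, 0]) cube([46, 46, 450]);
translate([412, 818, 477]) cube([495, 24, 353]);


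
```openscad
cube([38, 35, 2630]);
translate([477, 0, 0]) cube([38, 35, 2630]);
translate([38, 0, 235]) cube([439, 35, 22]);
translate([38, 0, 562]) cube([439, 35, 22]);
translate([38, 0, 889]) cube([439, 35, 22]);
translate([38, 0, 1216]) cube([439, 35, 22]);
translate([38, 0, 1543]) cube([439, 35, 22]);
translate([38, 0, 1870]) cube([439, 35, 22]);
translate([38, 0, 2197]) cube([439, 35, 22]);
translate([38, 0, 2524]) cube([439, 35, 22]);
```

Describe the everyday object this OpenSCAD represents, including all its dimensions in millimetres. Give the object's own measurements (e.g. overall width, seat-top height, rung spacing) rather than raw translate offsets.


A straight ladder. Two 38×35 mm vertical rails, 2630 mm tall, stand 515 mm apart (outside-to-outside) with their front faces coplanar on the −y side. 8 rungs, each 35 mm deep and 22 mm tall, span between the inner faces of the rails, front faces flush with the rails. The lowest rung's underside is at z = 235 mm and rungs are spaced 327 mm apart (underside to underside).


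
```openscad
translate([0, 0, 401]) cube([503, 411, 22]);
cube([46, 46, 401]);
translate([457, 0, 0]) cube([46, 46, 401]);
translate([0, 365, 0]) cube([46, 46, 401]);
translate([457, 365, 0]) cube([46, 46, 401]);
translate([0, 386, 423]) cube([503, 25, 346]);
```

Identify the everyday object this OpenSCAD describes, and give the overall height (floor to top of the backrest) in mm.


A chair. The overall height is 769 mm.

A slab on four corner posts with a tall panel at the back — a chair. The seat slab sits at z = 401 with thickness 22, and the 346 mm backrest starts at the seat top, so the overall height is 401 + 22 + 346 = 769 mm.


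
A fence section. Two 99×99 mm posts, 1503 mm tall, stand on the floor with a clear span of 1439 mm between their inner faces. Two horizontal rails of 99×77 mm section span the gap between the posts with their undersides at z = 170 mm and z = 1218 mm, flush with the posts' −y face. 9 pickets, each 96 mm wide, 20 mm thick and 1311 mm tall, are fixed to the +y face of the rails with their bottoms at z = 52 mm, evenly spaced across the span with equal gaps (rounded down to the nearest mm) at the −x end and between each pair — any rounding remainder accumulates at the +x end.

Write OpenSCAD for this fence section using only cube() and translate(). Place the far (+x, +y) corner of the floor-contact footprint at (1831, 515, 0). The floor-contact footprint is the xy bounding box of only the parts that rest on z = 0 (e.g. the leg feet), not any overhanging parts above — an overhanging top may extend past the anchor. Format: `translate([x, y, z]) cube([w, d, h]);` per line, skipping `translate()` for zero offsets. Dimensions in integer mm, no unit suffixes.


translate([194, 416, 0]) cube([99, 99, 1503]);
translate([1732, 416, 0]) cube([99, 99, 1503]);
translate([293, 416, 170]) cube([1439, 99, 77]);
translate([293, 416, 1218]) cube([1439, 99, 77]);
translate([350, 515, 52]) cube([96, 20, 1311]);
translate([503, 515, 52]) cube([96, 20, 1311]);
translate([656, 515, 52]) cube([96, 20, 1311]);
translate([809, 515, 52]) cube([96, 20, 1311]);
translate([962, 515, 52]) cube([96, 20, 1311]);
translate([1115, 515, 52]) cube([96, 20, 1311]);
translate([1268, 515, 52]) cube([96, 20, 1311]);
translate([1421, 515, 52]) cube([96, 20, 1311]);
translate([1574, 515, 52]) cube([96, 20, 1311]);


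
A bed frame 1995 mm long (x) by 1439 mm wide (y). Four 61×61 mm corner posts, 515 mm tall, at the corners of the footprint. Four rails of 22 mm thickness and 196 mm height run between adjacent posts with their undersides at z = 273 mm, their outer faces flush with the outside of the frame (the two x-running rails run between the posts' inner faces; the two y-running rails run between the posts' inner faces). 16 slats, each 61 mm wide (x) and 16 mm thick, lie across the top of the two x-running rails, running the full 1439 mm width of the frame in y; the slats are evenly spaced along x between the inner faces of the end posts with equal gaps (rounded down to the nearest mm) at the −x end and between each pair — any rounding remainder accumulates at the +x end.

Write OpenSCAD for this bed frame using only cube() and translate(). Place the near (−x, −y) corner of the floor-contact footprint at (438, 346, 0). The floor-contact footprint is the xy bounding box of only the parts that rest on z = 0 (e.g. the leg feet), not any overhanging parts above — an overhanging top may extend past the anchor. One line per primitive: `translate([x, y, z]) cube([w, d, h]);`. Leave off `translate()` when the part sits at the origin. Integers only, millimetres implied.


translate([438, 346, 0]) cube([61, 61, 515]);
translate([438, 1724, 0]) cube([61, 61, 515]);
translate([2372, 346, 0]) cube([61, 61, 515]);
translate([2372, 1724, 0]) cube([61, 61, 515]);
translate([499, 346, 273]) cube([1873, 22, 196]);
translate([499, 1763, 273]) cube([1873, 22, 196]);
translate([438, 407, 273]) cube([22, 1317, 196]);
translate([2411, 407, 273]) cube([22, 1317, 196]);
translate([551, 346, 469]) cube([61, 1439, 16]);
translate([664, 346, 469]) cube([61, 1439, 16]);
translate([777, 346, 469]) cube([61, 1439, 16]);
translate([890, 346, 469]) cube([61, 1439, 16]);
translate([1003, 346, 469]) cube([61, 1439, 16]);
translate([1116, 346, 469]) cube([61, 1439, 16]);
translate([1229, 346, 469]) cube([61, 1439, 16]);
translate([1342, 346, 469]) cube([61, 1439, 16]);
translate([1455, 346, 469]) cube([61, 1439, 16]);
translate([1568, 346, 469]) cube([61, 1439, 16]);
translate([1681, 346, 469]) cube([61, 1439, 16]);
translate([1794, 346, 469]) cube([61, 1439, 16]);
translate([1907, 346, 469]) cube([61, 1439, 16]);
translate([2020, 346, 469]) cube([61, 1439, 16]);
translate([2133, 346, 469]) cube([61, 1439, 16]);
translate([2246, 346, 469]) cube([61, 1439, 16]);


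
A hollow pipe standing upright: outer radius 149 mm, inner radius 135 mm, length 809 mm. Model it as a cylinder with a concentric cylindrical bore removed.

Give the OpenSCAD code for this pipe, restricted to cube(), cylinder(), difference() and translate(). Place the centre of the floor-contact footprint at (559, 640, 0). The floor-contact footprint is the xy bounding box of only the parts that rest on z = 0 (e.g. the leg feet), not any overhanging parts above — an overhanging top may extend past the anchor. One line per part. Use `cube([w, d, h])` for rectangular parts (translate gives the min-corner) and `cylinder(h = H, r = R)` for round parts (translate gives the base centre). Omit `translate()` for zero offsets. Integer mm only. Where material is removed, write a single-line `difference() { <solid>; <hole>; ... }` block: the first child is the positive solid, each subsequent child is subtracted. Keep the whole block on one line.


difference() { translate([559, 640, 0]) cylinder(h = 809, r = 149); translate([559, 640, 0]) cylinder(h = 809, r = 135); }


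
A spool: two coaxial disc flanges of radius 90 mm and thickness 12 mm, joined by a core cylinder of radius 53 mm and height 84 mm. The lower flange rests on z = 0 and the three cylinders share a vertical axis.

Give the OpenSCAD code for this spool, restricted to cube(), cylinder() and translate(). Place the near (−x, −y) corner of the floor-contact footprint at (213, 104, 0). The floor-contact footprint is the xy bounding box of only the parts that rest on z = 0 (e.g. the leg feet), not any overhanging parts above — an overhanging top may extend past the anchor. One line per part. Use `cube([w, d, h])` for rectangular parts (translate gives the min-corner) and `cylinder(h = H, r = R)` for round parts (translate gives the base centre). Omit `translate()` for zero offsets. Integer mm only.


translate([303, 194, 0]) cylinder(h = 12, r = 90);
translate([303, 194, 12]) cylinder(h = 84, r = 53);
translate([303, 194, 96]) cylinder(h = 12, r = 90);


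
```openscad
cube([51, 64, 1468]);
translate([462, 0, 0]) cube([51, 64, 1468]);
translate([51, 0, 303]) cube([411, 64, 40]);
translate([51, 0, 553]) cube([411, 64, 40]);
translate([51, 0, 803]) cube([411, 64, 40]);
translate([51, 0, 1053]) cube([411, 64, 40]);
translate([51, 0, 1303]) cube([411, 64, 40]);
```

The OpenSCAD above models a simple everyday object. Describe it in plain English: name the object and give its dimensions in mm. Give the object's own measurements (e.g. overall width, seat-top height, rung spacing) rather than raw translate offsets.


A straight ladder. Two 51×64 mm vertical rails, 1468 mm tall, stand 513 mm apart (outside-to-outside) with their front faces coplanar on the −y side. 5 rungs, each 64 mm deep and 40 mm tall, span between the inner faces of the rails, front faces flush with the rails. The lowest rung's underside is at z = 303 mm and rungs are spaced 250 mm apart (underside to underside).


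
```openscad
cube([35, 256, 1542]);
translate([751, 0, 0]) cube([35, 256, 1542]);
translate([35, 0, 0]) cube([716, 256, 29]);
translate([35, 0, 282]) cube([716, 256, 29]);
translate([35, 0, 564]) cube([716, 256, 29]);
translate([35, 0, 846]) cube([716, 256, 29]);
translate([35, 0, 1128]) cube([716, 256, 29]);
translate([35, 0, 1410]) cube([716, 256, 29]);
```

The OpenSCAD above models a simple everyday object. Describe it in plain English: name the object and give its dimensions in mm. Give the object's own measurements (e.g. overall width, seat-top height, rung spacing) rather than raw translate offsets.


An open bookshelf. Two side panels, each 35 mm thick, 256 mm deep and 1542 mm tall, stand 786 mm apart (outside-to-outside). Between them sit 6 shelves, each 29 mm thick and 256 mm deep, spanning the full gap between the sides. The bottom shelf rests on the floor (its underside at z = 0) and the clear gap between one shelf's top and the next shelf's underside is 253 mm.


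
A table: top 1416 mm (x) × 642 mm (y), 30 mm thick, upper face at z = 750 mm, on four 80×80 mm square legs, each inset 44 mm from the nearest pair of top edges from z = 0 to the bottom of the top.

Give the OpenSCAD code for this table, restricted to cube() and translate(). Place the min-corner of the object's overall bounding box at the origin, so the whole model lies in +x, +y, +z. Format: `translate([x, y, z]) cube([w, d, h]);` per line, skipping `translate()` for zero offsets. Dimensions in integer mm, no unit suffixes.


// leg_h = 750 - 30 = 720
translate([0, 0, 720]) cube([1416, 642, 30]);
translate([44, 44, 0]) cube([80, 80, 720]);
translate([1292, 44, 0]) cube([80, 80, 720]);
translate([44, 518, 0]) cube([80, 80, 720]);
translate([1292, 518, 0]) cube([80, 80, 720]);


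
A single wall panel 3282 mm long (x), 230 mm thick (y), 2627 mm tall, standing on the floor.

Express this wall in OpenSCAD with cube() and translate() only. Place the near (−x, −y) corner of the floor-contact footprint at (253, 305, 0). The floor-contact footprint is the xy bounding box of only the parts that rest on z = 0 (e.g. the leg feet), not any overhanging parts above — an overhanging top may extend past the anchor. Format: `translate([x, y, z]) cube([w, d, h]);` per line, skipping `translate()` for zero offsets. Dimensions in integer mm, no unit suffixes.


translate([253, 305, 0]) cube([3282, 230, 2627]);


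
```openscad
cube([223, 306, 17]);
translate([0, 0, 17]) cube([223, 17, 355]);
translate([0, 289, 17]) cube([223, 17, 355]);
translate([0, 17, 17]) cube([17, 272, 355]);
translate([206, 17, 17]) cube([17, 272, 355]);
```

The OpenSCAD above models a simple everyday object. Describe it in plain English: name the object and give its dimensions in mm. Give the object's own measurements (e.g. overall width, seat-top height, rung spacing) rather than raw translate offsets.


An open-topped rectangular box: outside dimensions 223×306×372 mm, with a uniform wall and base thickness of 17 mm. The base is a full 223×306 slab on the floor; four walls sit on top of the base. The front and back walls (the −y and +y sides) span the full width; the two side walls fit between them.


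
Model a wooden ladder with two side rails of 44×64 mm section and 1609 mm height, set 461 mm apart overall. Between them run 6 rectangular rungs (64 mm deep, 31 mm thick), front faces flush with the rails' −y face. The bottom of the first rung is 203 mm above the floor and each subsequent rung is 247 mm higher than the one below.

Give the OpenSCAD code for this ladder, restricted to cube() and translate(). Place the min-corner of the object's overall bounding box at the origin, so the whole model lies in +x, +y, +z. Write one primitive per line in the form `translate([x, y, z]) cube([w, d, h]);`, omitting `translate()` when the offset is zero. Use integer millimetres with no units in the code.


// rung span = 461 - 2*44 = 373
// rung[k] z = 203 + k*247
cube([44, 64, 1609]);
translate([417, 0, 0]) cube([44, 64, 1609]);
translate([44, 0, 203]) cube([373, 64, 31]);
translate([44, 0, 450]) cube([373, 64, 31]);
translate([44, 0, 697]) cube([373, 64, 31]);
translate([44, 0, 944]) cube([373, 64, 31]);
translate([44, 0, 1191]) cube([373, 64, 31]);
translate([44, 0, 1438]) cube([373, 64, 31]);


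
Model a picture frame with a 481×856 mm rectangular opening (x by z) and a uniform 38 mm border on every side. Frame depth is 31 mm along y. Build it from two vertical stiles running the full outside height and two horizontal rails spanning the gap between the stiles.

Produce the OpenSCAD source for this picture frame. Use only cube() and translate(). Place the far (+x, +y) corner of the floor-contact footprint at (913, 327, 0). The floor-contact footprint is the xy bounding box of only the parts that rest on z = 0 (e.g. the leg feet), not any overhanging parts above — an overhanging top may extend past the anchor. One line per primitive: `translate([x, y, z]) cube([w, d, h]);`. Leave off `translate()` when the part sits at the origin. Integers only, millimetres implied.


translate([356, 296, 0]) cube([38, 31, 932]);
translate([875, 296, 0]) cube([38, 31, 932]);
translate([394, 296, 0]) cube([481, 31, 38]);
translate([394, 296, 894]) cube([481, 31, 38]);


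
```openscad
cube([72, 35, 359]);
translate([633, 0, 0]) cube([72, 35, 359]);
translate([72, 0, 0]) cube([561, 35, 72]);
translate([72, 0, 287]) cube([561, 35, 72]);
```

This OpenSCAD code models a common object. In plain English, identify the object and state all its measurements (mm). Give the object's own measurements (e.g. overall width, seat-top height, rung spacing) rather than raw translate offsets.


A rectangular picture frame lying in the x–z plane (depth along y). The opening is 561 mm wide (x) by 215 mm tall (z), surrounded by a border 72 mm wide on all four sides. The frame is 35 mm deep and is made of two full-height vertical stiles with two horizontal rails fitted between them.


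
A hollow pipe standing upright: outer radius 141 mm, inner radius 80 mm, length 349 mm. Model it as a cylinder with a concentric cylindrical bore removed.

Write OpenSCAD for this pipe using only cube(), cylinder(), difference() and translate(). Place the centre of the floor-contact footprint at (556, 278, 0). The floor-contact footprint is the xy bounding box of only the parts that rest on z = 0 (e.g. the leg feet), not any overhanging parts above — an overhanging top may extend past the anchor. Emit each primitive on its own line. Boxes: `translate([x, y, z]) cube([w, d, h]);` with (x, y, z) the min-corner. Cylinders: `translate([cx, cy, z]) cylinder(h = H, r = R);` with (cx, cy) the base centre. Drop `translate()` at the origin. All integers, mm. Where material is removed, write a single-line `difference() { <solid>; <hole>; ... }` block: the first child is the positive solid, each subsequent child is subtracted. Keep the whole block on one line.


difference() { translate([556, 278, 0]) cylinder(h = 349, r = 141); translate([556, 278, 0]) cylinder(h = 349, r = 80); }


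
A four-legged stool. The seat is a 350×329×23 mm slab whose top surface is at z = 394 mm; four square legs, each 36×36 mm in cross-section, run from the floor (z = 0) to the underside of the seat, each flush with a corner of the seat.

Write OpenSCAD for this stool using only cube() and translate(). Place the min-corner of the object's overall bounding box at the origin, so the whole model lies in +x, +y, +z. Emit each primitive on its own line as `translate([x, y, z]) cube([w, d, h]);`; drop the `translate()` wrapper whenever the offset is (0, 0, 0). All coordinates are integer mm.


translate([0, 0, 371]) cube([350, 329, 23]);
cube([36, 36, 371]);
translate([314, 0, 0]) cube([36, 36, 371]);
translate([0, 293, 0]) cube([36, 36, 371]);
translate([314, 293, 0]) cube([36, 36, 371]);


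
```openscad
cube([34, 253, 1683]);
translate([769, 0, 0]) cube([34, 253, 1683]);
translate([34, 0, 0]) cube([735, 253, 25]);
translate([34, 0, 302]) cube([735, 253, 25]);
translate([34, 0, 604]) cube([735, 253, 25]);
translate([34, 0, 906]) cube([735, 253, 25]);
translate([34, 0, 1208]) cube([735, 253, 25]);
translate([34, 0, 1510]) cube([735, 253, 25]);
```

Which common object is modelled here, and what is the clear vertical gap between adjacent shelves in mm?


A bookshelf. The clear shelf gap is 277 mm.

Two tall side panels with 6 horizontal boards between them — a bookshelf. The first two shelf undersides are at z = 0 and z = 302; with shelf thickness 25, the clear gap is 302 − 0 − 25 = 277 mm.


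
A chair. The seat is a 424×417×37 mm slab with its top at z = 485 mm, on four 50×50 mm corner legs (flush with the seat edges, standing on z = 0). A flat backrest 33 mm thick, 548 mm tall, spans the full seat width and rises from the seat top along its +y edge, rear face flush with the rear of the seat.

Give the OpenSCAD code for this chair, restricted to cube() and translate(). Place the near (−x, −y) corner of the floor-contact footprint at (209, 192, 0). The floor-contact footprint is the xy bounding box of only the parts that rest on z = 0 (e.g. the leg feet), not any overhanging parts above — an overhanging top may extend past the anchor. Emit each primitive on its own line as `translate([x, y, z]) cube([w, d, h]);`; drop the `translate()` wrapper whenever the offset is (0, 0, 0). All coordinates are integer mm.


// leg_h = 485 - 37 = 448
translate([209, 192, 448]) cube([424, 417, 37]);
translate([209, 192, 0]) cube([50, 50, 448]);
translate([583, 192, 0]) cube([50, 50, 448]);
translate([209, 559, 0]) cube([50, 50, 448]);
translate([583, 559, 0]) cube([50, 50, 448]);
translate([209, 576, 485]) cube([424, 33, 548]);


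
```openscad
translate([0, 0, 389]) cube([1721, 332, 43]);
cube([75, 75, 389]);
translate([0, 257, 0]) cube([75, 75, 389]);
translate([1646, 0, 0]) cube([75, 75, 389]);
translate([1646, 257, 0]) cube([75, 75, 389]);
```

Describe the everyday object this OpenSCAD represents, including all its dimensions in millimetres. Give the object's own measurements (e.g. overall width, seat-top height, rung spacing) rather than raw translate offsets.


A bench: a 1721×332 mm seat slab, 43 mm thick, top at z = 432 mm, on four 75×75 mm square legs flush with the seat corners and standing on z = 0.


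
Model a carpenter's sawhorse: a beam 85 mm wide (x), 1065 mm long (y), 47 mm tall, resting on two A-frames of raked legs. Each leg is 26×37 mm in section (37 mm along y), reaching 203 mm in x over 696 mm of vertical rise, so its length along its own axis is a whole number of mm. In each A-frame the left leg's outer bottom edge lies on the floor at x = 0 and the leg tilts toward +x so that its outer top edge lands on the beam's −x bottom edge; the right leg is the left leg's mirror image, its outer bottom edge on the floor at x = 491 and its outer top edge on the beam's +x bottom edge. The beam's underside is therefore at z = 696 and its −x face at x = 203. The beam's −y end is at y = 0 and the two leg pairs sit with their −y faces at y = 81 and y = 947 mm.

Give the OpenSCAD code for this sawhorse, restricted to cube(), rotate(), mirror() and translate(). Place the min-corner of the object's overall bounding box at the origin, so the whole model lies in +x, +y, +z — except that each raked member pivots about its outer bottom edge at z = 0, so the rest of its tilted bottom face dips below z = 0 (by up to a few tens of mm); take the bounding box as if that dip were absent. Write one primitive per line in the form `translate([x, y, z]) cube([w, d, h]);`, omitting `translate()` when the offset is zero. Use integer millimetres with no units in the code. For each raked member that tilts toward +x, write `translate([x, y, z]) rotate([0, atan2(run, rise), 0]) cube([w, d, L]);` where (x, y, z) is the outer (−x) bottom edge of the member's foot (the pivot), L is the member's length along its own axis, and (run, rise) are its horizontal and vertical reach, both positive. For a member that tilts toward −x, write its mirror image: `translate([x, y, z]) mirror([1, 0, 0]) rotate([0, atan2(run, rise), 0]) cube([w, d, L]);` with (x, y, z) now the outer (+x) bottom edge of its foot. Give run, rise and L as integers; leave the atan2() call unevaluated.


translate([203, 0, 696]) cube([85, 1065, 47]);
translate([0, 81, 0]) rotate([0, atan2(203, 696), 0]) cube([26, 37, 725]);
translate([491, 81, 0]) mirror([1, 0, 0]) rotate([0, atan2(203, 696), 0]) cube([26, 37, 725]);
translate([0, 947, 0]) rotate([0, atan2(203, 696), 0]) cube([26, 37, 725]);
translate([491, 947, 0]) mirror([1, 0, 0]) rotate([0, atan2(203, 696), 0]) cube([26, 37, 725]);
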